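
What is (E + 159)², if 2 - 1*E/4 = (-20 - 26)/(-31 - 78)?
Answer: 324684361/11881 ≈ 27328.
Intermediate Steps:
E = 688/109 (E = 8 - 4*(-20 - 26)/(-31 - 78) = 8 - (-184)/(-109) = 8 - (-184)*(-1)/109 = 8 - 4*46/109 = 8 - 184/109 = 688/109 ≈ 6.3119)
(E + 159)² = (688/109 + 159)² = (18019/109)² = 324684361/11881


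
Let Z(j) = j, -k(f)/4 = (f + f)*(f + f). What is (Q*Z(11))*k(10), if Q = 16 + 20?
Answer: -633600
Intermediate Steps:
Q = 36
k(f) = -16*f² (k(f) = -4*(f + f)*(f + f) = -4*2*f*2*f = -16*f²)
(Q*Z(11))*k(10) = (36*11)*(-16*10²) = 396*(-16*100) = 396*(-1600) = -633600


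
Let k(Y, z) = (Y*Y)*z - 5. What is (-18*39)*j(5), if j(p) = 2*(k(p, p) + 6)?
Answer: -176904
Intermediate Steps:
k(Y, z) = -5 + z*Y² (k(Y, z) = Y²*z - 5 = z*Y² - 5 = -5 + z*Y²)
j(p) = 2 + 2*p³ (j(p) = 2*((-5 + p*p²) + 6) = 2*((-5 + p³) + 6) = 2*(1 + p³) = 2 + 2*p³)
(-18*39)*j(5) = (-18*39)*(2 + 2*5³) = -702*(2 + 2*125) = -702*(2 + 250) = -702*252 = -176904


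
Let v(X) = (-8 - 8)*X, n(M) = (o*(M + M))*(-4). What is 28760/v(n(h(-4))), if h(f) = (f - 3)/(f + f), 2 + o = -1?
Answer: -3595/42 ≈ -85.595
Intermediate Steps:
o = -3 (o = -2 - 1 = -3)
h(f) = (-3 + f)/(2*f) (h(f) = (-3 + f)/((2*f)) = (-3 + f)*(1/(2*f)) = (-3 + f)/(2*f))
n(M) = 24*M (n(M) = -3*(M + M)*(-4) = -6*M*(-4) = 24*M)
v(X) = -16*X
28760/v(n(h(-4))) = 28760/((-384*(½)*(-3 - 4)/(-4))) = 28760/((-384*(½)*(-¼)*(-7))) = 28760/((-384*7/8)) = 28760/((-16*21)) = 28760/(-336) = 28760*(-1/336) = -3595/42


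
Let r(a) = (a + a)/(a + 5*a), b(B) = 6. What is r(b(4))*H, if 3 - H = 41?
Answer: -38/3 ≈ -12.667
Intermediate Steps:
H = -38 (H = 3 - 1*41 = 3 - 41 = -38)
r(a) = ⅓ (r(a) = (2*a)/((6*a)) = (2*a)*(1/(6*a)) = ⅓)
r(b(4))*H = (⅓)*(-38) = -38/3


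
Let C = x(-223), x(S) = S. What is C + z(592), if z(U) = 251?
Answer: 28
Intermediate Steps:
C = -223
C + z(592) = -223 + 251 = 28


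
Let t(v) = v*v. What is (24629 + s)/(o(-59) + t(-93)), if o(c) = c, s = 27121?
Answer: 5175/859 ≈ 6.0244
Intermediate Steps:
t(v) = v²
(24629 + s)/(o(-59) + t(-93)) = (24629 + 27121)/(-59 + (-93)²) = 51750/(-59 + 8649) = 51750/8590 = 51750*(1/8590) = 5175/859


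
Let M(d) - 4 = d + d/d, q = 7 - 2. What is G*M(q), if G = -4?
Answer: -40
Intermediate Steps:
q = 5
M(d) = 5 + d (M(d) = 4 + (d + d/d) = 4 + (d + 1) = 4 + (1 + d) = 5 + d)
G*M(q) = -4*(5 + 5) = -4*10 = -40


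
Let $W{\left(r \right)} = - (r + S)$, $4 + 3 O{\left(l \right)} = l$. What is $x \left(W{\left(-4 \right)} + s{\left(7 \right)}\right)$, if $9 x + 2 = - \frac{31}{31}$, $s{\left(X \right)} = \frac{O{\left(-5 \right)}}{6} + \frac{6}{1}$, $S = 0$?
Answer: $- \frac{19}{6} \approx -3.1667$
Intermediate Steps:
$O{\left(l \right)} = - \frac{4}{3} + \frac{l}{3}$
$W{\left(r \right)} = - r$ ($W{\left(r \right)} = - (r + 0) = - r$)
$s{\left(X \right)} = \frac{11}{2}$ ($s{\left(X \right)} = \frac{- \frac{4}{3} + \frac{1}{3} \left(-5\right)}{6} + \frac{6}{1} = \left(- \frac{4}{3} - \frac{5}{3}\right) \frac{1}{6} + 6 \cdot 1 = \left(-3\right) \frac{1}{6} + 6 = - \frac{1}{2} + 6 = \frac{11}{2}$)
$x = - \frac{1}{3}$ ($x = - \frac{2}{9} + \frac{\left(-31\right) \frac{1}{31}}{9} = - \frac{2}{9} + \frac{1}{9} \left(-1\right) = - \frac{2}{9} - \frac{1}{9} = - \frac{1}{3} \approx -0.33333$)
$x \left(W{\left(-4 \right)} + s{\left(7 \right)}\right) = - \frac{\left(-1\right) \left(-4\right) + \frac{11}{2}}{3} = - \frac{4 + \frac{11}{2}}{3} = \left(- \frac{1}{3}\right) \frac{19}{2} = - \frac{19}{6}$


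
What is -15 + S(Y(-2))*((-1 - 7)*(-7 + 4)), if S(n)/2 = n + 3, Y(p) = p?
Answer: 33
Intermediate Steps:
S(n) = 6 + 2*n (S(n) = 2*(n + 3) = 2*(3 + n) = 6 + 2*n)
-15 + S(Y(-2))*((-1 - 7)*(-7 + 4)) = -15 + (6 + 2*(-2))*((-1 - 7)*(-7 + 4)) = -15 + (6 - 4)*(-8*(-3)) = -15 + 2*24 = -15 + 48 = 33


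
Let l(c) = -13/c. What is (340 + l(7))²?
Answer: 5602689/49 ≈ 1.1434e+5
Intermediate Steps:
(340 + l(7))² = (340 - 13/7)² = (2367/7)² = 5602689/49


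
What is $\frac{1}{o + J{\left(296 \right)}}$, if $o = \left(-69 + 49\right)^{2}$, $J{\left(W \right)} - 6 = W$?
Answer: $\frac{1}{702} \approx 0.0014245$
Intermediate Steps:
$J{\left(W \right)} = 6 + W$
$o = 400$ ($o = \left(-20\right)^{2} = 400$)
$\frac{1}{o + J{\left(296 \right)}} = \frac{1}{400 + \left(6 + 296\right)} = \frac{1}{400 + 302} = \frac{1}{702}$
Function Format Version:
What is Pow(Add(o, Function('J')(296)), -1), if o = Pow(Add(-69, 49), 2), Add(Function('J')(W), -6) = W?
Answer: Rational(1, 702) ≈ 0.0014245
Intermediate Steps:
Function('J')(W) = Add(6, W)
o = 400 (o = Pow(-20, 2) = 400)
Pow(Add(o, Function('J')(296)), -1) = Pow(Add(400, Add(6, 296)), -1) = Pow(Add(400, 302), -1) = Pow(702, -1) = Rational(1, 702)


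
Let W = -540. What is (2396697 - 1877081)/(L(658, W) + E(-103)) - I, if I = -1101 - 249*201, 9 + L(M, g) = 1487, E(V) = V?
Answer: 70850866/1375 ≈ 51528.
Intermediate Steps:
L(M, g) = 1478 (L(M, g) = -9 + 1487 = 1478)
I = -51150 (I = -1101 - 50049 = -51150)
(2396697 - 1877081)/(L(658, W) + E(-103)) - I = (2396697 - 1877081)/(1478 - 103) - 1*(-51150) = 519616/1375 + 51150 = 70850866/1375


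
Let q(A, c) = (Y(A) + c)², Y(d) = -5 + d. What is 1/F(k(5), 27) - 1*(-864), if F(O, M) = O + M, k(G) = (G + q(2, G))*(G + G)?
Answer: 101089/117 ≈ 864.01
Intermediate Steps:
q(A, c) = (-5 + A + c)² (q(A, c) = ((-5 + A) + c)² = (-5 + A + c)²)
k(G) = 2*G*(G + (-3 + G)²) (k(G) = (G + (-5 + 2 + G)²)*(G + G) = (G + (-3 + G)²)*(2*G) = 2*G*(G + (-3 + G)²))
F(O, M) = M + O
1/F(k(5), 27) - 1*(-864) = 1/(27 + 2*5*(5 + (-3 + 5)²)) - 1*(-864) = 1/(27 + 2*5*(5 + 2²)) + 864 = 1/(27 + 2*5*(5 + 4)) + 864 = 1/(27 + 2*5*9) + 864 = 1/(27 + 90) + 864 = 1/117 + 864 = 101089/117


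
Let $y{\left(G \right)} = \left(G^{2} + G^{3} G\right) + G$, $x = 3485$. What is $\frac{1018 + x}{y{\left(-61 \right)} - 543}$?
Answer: $\frac{4503}{13848958} \approx 0.00032515$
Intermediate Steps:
$y{\left(G \right)} = G + G^{2} + G^{4}$ ($y{\left(G \right)} = \left(G^{2} + G^{4}\right) + G = G + G^{2} + G^{4}$)
$\frac{1018 + x}{y{\left(-61 \right)} - 543} = \frac{1018 + 3485}{- 61 \left(1 - 61 + \left(-61\right)^{3}\right) - 543} = \frac{4503}{- 61 \left(1 - 61 - 226981\right) - 543} = \frac{4503}{\left(-61\right) \left(-227041\right) - 543} = \frac{4503}{13849501 - 543} = \frac{4503}{13848958}$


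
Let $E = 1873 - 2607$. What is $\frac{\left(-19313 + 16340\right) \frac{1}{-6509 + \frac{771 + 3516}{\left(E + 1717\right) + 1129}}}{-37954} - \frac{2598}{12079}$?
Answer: $- \frac{75287214814102}{350016694522327} \approx -0.2151$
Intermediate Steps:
$E = -734$
$\frac{\left(-19313 + 16340\right) \frac{1}{-6509 + \frac{771 + 3516}{\left(E + 1717\right) + 1129}}}{-37954} - \frac{2598}{12079} = \frac{\left(-19313 + 16340\right) \frac{1}{-6509 + \frac{771 + 3516}{\left(-734 + 1717\right) + 1129}}}{-37954} - \frac{2598}{12079} = - \frac{2973}{-6509 + \frac{4287}{983 + 1129}} \left(- \frac{1}{37954}\right) - \frac{2598}{12079} = - \frac{2973}{-6509 + \frac{4287}{2112}} \left(- \frac{1}{37954}\right) - \frac{2598}{12079} = - \frac{2973}{-6509 + 4287 \cdot \frac{1}{2112}} \left(- \frac{1}{37954}\right) - \frac{2598}{12079} = - \frac{2973}{-6509 + \frac{1429}{704}} \left(- \frac{1}{37954}\right) - \frac{2598}{12079} = - \frac{2973}{- \frac{4580907}{704}} \left(- \frac{1}{37954}\right) - \frac{2598}{12079} = \left(-2973\right) \left(- \frac{704}{4580907}\right) \left(- \frac{1}{37954}\right) - \frac{2598}{12079} = \frac{697664}{1526969} \left(- \frac{1}{37954}\right) - \frac{2598}{12079} = - \frac{348832}{28977290713} - \frac{2598}{12079} = - \frac{75287214814102}{350016694522327}$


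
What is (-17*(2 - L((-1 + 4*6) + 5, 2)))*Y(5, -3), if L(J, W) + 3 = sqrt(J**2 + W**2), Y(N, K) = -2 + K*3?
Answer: 935 - 374*sqrt(197) ≈ -4314.3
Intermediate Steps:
Y(N, K) = -2 + 3*K
L(J, W) = -3 + sqrt(J**2 + W**2)
(-17*(2 - L((-1 + 4*6) + 5, 2)))*Y(5, -3) = (-17*(2 - (-3 + sqrt(((-1 + 4*6) + 5)**2 + 2**2))))*(-2 + 3*(-3)) = (-17*(2 - (-3 + sqrt(((-1 + 24) + 5)**2 + 4))))*(-2 - 9) = -17*(2 - (-3 + sqrt((23 + 5)**2 + 4)))*(-11) = -17*(2 - (-3 + sqrt(28**2 + 4)))*(-11) = -17*(2 - (-3 + sqrt(784 + 4)))*(-11) = -17*(2 - (-3 + sqrt(788)))*(-11) = -17*(2 - (-3 + 2*sqrt(197)))*(-11) = -17*(2 + (3 - 2*sqrt(197)))*(-11) = -17*(5 - 2*sqrt(197))*(-11) = (-85 + 34*sqrt(197))*(-11) = 935 - 374*sqrt(197)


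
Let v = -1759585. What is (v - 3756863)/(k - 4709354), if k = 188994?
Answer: 689556/565045 ≈ 1.2204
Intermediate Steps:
(v - 3756863)/(k - 4709354) = (-1759585 - 3756863)/(188994 - 4709354) = -5516448/(-4520360) = -5516448*(-1/4520360) = 689556/565045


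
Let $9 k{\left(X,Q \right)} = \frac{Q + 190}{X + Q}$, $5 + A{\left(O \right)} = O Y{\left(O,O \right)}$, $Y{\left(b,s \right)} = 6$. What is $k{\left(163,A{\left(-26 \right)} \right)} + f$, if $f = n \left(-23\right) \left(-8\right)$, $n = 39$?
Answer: $\frac{129197}{18} \approx 7177.6$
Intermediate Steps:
$A{\left(O \right)} = -5 + 6 O$ ($A{\left(O \right)} = -5 + O 6 = -5 + 6 O$)
$k{\left(X,Q \right)} = \frac{190 + Q}{9 \left(Q + X\right)}$ ($k{\left(X,Q \right)} = \frac{\left(Q + 190\right) \frac{1}{X + Q}}{9} = \frac{\left(190 + Q\right) \frac{1}{Q + X}}{9} = \frac{\frac{1}{Q + X} \left(190 + Q\right)}{9} = \frac{190 + Q}{9 \left(Q + X\right)}$)
$f = 7176$ ($f = 39 \left(-23\right) \left(-8\right) = \left(-897\right) \left(-8\right) = 7176$)
$k{\left(163,A{\left(-26 \right)} \right)} + f = \frac{190 + \left(-5 + 6 \left(-26\right)\right)}{9 \left(\left(-5 + 6 \left(-26\right)\right) + 163\right)} + 7176 = \frac{190 - 161}{9 \left(\left(-5 - 156\right) + 163\right)} + 7176 = \frac{190 - 161}{9 \left(-161 + 163\right)} + 7176 = \frac{1}{9} \cdot \frac{1}{2} \cdot 29 + 7176 = \frac{29}{18} + 7176 = \frac{129197}{18}$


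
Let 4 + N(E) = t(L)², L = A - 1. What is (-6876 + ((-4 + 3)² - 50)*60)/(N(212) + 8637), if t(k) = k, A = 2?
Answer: -1636/1439 ≈ -1.1369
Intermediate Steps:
L = 1 (L = 2 - 1 = 1)
N(E) = -3 (N(E) = -4 + 1² = -4 + 1 = -3)
(-6876 + ((-4 + 3)² - 50)*60)/(N(212) + 8637) = (-6876 + ((-4 + 3)² - 50)*60)/(-3 + 8637) = (-6876 + ((-1)² - 50)*60)/8634 = (-6876 + (1 - 50)*60)*(1/8634) = (-6876 - 49*60)*(1/8634) = (-6876 - 2940)*(1/8634) = -9816*1/8634 = -1636/1439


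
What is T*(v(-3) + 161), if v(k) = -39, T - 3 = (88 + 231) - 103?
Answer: 26718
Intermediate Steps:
T = 219 (T = 3 + ((88 + 231) - 103) = 3 + (319 - 103) = 3 + 216 = 219)
T*(v(-3) + 161) = 219*(-39 + 161) = 219*122 = 26718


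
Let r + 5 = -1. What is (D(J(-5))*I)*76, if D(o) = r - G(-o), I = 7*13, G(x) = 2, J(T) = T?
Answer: -55328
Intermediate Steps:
r = -6 (r = -5 - 1 = -6)
I = 91
D(o) = -8 (D(o) = -6 - 1*2 = -6 - 2 = -8)
(D(J(-5))*I)*76 = -8*91*76 = -728*76 = -55328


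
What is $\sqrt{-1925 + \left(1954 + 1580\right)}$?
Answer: $\sqrt{1609} \approx 40.112$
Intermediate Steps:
$\sqrt{-1925 + \left(1954 + 1580\right)} = \sqrt{-1925 + 3534} = \sqrt{1609}$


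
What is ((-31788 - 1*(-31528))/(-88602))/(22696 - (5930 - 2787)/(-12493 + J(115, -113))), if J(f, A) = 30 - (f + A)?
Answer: 540150/4177713998561 ≈ 1.2929e-7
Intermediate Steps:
J(f, A) = 30 - A - f (J(f, A) = 30 - (A + f) = 30 + (-A - f) = 30 - A - f)
((-31788 - 1*(-31528))/(-88602))/(22696 - (5930 - 2787)/(-12493 + J(115, -113))) = ((-31788 - 1*(-31528))/(-88602))/(22696 - (5930 - 2787)/(-12493 + (30 - 1*(-113) - 1*115))) = ((-31788 + 31528)*(-1/88602))/(22696 - 3143/(-12493 + (30 + 113 - 115))) = (-260*(-1/88602))/(22696 - 3143/(-12493 + 28)) = 130/(44301*(22696 - 3143/(-12465))) = 130/(44301*(22696 - 3143*(-1)/12465)) = 130/(44301*(22696 - 1*(-3143/12465))) = 130/(44301*(22696 + 3143/12465)) = 130/(44301*(282908783/12465)) = (130/44301)*(12465/282908783) = 540150/4177713998561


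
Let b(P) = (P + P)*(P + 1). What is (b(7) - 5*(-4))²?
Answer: 17424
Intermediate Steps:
b(P) = 2*P*(1 + P) (b(P) = (2*P)*(1 + P) = 2*P*(1 + P))
(b(7) - 5*(-4))² = (2*7*(1 + 7) - 5*(-4))² = (2*7*8 + 20)² = (112 + 20)² = 132² = 17424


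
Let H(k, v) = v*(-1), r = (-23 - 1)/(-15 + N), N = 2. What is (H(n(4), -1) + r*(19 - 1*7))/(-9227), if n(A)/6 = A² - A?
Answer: -301/119951 ≈ -0.0025094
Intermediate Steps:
n(A) = -6*A + 6*A² (n(A) = 6*(A² - A) = -6*A + 6*A²)
r = 24/13 (r = (-23 - 1)/(-15 + 2) = -24/(-13) = -24*(-1/13) = 24/13 ≈ 1.8462)
H(k, v) = -v
(H(n(4), -1) + r*(19 - 1*7))/(-9227) = (-1*(-1) + 24*(19 - 1*7)/13)/(-9227) = (1 + 24*(19 - 7)/13)*(-1/9227) = (1 + (24/13)*12)*(-1/9227) = (1 + 288/13)*(-1/9227) = (301/13)*(-1/9227) = -301/119951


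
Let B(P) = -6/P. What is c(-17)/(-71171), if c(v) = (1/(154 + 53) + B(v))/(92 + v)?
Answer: -1259/18783806175 ≈ -6.7026e-8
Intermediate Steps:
c(v) = (1/207 - 6/v)/(92 + v) (c(v) = (1/(154 + 53) - 6/v)/(92 + v) = (1/207 - 6/v)/(92 + v))
c(-17)/(-71171) = ((1/207)*(-1242 - 17)/(-17*(92 - 17)))/(-71171) = ((1/207)*(-1/17)*(-1259)/75)*(-1/71171) = ((1/207)*(-1/17)*(1/75)*(-1259))*(-1/71171) = (1259/263925)*(-1/71171) = -1259/18783806175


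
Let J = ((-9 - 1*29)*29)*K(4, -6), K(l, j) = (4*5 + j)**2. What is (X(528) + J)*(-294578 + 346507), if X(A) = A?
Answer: -11188830056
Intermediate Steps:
K(l, j) = (20 + j)**2
J = -215992 (J = ((-9 - 1*29)*29)*(20 - 6)**2 = ((-9 - 29)*29)*14**2 = -38*29*196 = -1102*196 = -215992)
(X(528) + J)*(-294578 + 346507) = (528 - 215992)*(-294578 + 346507) = -215464*51929 = -11188830056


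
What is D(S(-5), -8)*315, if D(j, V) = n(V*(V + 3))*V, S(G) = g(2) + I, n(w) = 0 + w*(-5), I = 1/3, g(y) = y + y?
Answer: 504000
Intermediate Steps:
g(y) = 2*y
I = ⅓ ≈ 0.33333
n(w) = -5*w (n(w) = 0 - 5*w = -5*w)
S(G) = 13/3 (S(G) = 2*2 + ⅓ = 4 + ⅓ = 13/3)
D(j, V) = -5*V²*(3 + V) (D(j, V) = (-5*V*(V + 3))*V = (-5*V*(3 + V))*V = -5*V²*(3 + V))
D(S(-5), -8)*315 = (5*(-8)²*(-3 - 1*(-8)))*315 = (5*64*(-3 + 8))*315 = (5*64*5)*315 = 1600*315 = 504000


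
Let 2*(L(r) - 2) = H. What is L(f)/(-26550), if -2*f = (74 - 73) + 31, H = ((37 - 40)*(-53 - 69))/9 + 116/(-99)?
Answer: -2153/2628450 ≈ -0.00081911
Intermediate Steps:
H = 3910/99 (H = -3*(-122)*(⅑) + 116*(-1/99) = 366*(⅑) - 116/99 = 122/3 - 116/99 = 3910/99 ≈ 39.495)
f = -16 (f = -((74 - 73) + 31)/2 = -(1 + 31)/2 = -½*32 = -16)
L(r) = 2153/99 (L(r) = 2 + (½)*(3910/99) = 2 + 1955/99 = 2153/99)
L(f)/(-26550) = (2153/99)/(-26550) = (2153/99)*(-1/26550) = -2153/2628450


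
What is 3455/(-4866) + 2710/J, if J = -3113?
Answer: -23942275/15147858 ≈ -1.5806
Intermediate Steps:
3455/(-4866) + 2710/J = 3455/(-4866) + 2710/(-3113) = 3455*(-1/4866) + 2710*(-1/3113) = -3455/4866 - 2710/3113 = -23942275/15147858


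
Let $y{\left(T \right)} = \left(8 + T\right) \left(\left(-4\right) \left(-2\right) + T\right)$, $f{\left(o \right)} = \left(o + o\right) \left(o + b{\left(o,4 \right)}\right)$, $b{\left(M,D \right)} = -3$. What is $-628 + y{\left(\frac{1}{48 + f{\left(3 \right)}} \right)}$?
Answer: $- \frac{1298687}{2304} \approx -563.67$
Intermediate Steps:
$f{\left(o \right)} = 2 o \left(-3 + o\right)$ ($f{\left(o \right)} = \left(o + o\right) \left(o - 3\right) = 2 o \left(-3 + o\right)$)
$y{\left(T \right)} = \left(8 + T\right)^{2}$ ($y{\left(T \right)} = \left(8 + T\right) \left(8 + T\right) = \left(8 + T\right)^{2}$)
$-628 + y{\left(\frac{1}{48 + f{\left(3 \right)}} \right)} = -628 + \left(8 + \frac{1}{48 + 2 \cdot 3 \left(-3 + 3\right)}\right)^{2} = -628 + \left(8 + \frac{1}{48 + 2 \cdot 3 \cdot 0}\right)^{2} = -628 + \left(8 + \frac{1}{48 + 0}\right)^{2} = -628 + \left(8 + \frac{1}{48}\right)^{2} = -628 + \left(\frac{385}{48}\right)^{2} = -628 + \frac{148225}{2304} = - \frac{1298687}{2304}$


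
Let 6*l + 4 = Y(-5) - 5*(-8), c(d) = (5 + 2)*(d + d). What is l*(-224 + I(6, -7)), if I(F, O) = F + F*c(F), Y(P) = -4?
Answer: 4576/3 ≈ 1525.3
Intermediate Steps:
c(d) = 14*d (c(d) = 7*(2*d) = 14*d)
I(F, O) = F + 14*F² (I(F, O) = F + F*(14*F) = F + 14*F²)
l = 16/3 (l = -⅔ + (-4 - 5*(-8))/6 = -⅔ + (-4 + 40)/6 = -⅔ + (⅙)*36 = -⅔ + 6 = 16/3 ≈ 5.3333)
l*(-224 + I(6, -7)) = 16*(-224 + 6*(1 + 14*6))/3 = 16*(-224 + 6*(1 + 84))/3 = 16*(-224 + 6*85)/3 = 16*(-224 + 510)/3 = (16/3)*286 = 4576/3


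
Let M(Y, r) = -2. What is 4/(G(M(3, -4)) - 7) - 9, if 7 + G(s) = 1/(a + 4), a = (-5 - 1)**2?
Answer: -5191/559 ≈ -9.2862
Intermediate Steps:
a = 36 (a = (-6)**2 = 36)
G(s) = -279/40 (G(s) = -7 + 1/(36 + 4) = -7 + 1/40 = -279/40)
4/(G(M(3, -4)) - 7) - 9 = 4/(-279/40 - 7) - 9 = 4/(-559/40) - 9 = -40/559*4 - 9 = -160/559 - 9 = -5191/559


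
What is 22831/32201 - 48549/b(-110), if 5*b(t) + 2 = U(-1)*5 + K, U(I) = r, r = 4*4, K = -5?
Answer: -7814965082/2350673 ≈ -3324.6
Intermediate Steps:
r = 16
U(I) = 16
b(t) = 73/5 (b(t) = -⅖ + (16*5 - 5)/5 = -⅖ + (80 - 5)/5 = -⅖ + (⅕)*75 = -⅖ + 15 = 73/5)
22831/32201 - 48549/b(-110) = 22831/32201 - 48549/73/5 = 22831*(1/32201) - 48549*5/73 = 22831/32201 - 242745/73 = -7814965082/2350673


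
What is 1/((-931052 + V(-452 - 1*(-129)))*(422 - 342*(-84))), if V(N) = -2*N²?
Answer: -1/33222546500 ≈ -3.0100e-11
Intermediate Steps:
1/((-931052 + V(-452 - 1*(-129)))*(422 - 342*(-84))) = 1/((-931052 - 2*(-452 - 1*(-129))²)*(422 - 342*(-84))) = 1/((-931052 - 2*(-452 + 129)²)*(422 + 28728)) = 1/(-931052 - 2*(-323)²*29150) = (1/29150)/(-931052 - 2*104329) = (1/29150)/(-931052 - 208658) = (1/29150)/(-1139710) = -1/1139710*1/29150 = -1/33222546500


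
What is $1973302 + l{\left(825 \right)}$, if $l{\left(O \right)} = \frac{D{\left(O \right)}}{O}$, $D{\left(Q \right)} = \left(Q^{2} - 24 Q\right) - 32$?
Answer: $\frac{1628634943}{825} \approx 1.9741 \cdot 10^{6}$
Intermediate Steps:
$D{\left(Q \right)} = -32 + Q^{2} - 24 Q$
$l{\left(O \right)} = \frac{-32 + O^{2} - 24 O}{O}$
$1973302 + l{\left(825 \right)} = 1973302 - \left(-801 + \frac{32}{825}\right) = 1973302 - - \frac{660793}{825} = 1973302 + \frac{660793}{825} = \frac{1628634943}{825}$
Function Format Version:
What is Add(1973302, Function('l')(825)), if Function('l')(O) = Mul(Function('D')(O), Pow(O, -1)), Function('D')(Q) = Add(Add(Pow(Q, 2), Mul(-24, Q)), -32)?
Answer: Rational(1628634943, 825) ≈ 1.9741e+6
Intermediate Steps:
Function('D')(Q) = Add(-32, Pow(Q, 2), Mul(-24, Q))
Function('l')(O) = Mul(Pow(O, -1), Add(-32, Pow(O, 2), Mul(-24, O))) (Function('l')(O) = Mul(Add(-32, Pow(O, 2), Mul(-24, O)), Pow(O, -1)) = Mul(Pow(O, -1), Add(-32, Pow(O, 2), Mul(-24, O))))
Add(1973302, Function('l')(825)) = Add(1973302, Add(-24, 825, Mul(-32, Pow(825, -1)))) = Add(1973302, Add(-24, 825, Mul(-32, Rational(1, 825)))) = Add(1973302, Add(-24, 825, Rational(-32, 825))) = Add(1973302, Rational(660793, 825)) = Rational(1628634943, 825)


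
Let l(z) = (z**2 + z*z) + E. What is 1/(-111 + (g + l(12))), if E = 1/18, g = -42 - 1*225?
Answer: -18/1619 ≈ -0.011118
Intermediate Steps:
g = -267 (g = -42 - 225 = -267)
E = 1/18 ≈ 0.055556
l(z) = 1/18 + 2*z**2 (l(z) = (z**2 + z*z) + 1/18 = (z**2 + z**2) + 1/18 = 2*z**2 + 1/18 = 1/18 + 2*z**2)
1/(-111 + (g + l(12))) = 1/(-111 + (-267 + (1/18 + 2*12**2))) = 1/(-111 + (-267 + (1/18 + 2*144))) = 1/(-111 + (-267 + (1/18 + 288))) = 1/(-111 + (-267 + 5185/18)) = 1/(-111 + 379/18) = 1/(-1619/18) = -18/1619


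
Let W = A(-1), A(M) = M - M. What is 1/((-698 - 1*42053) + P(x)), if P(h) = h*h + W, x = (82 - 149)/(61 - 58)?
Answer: -9/380270 ≈ -2.3667e-5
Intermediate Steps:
A(M) = 0
W = 0
x = -67/3 ≈ -22.333
P(h) = h² (P(h) = h*h + 0 = h² + 0 = h²)
1/((-698 - 1*42053) + P(x)) = 1/((-698 - 1*42053) + (-67/3)²) = 1/((-698 - 42053) + 4489/9) = 1/(-42751 + 4489/9) = 1/(-380270/9) = -9/380270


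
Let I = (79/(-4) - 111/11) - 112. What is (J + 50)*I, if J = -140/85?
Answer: -2565051/374 ≈ -6858.4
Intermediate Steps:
J = -28/17 (J = -140*1/85 = -28/17 ≈ -1.6471)
I = -6241/44 (I = (79*(-¼) - 111*1/11) - 112 = (-79/4 - 111/11) - 112 = -1313/44 - 112 = -6241/44 ≈ -141.84)
(J + 50)*I = (-28/17 + 50)*(-6241/44) = (822/17)*(-6241/44) = -2565051/374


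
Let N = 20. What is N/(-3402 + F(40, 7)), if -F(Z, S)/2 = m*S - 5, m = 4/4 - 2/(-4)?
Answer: -20/3413 ≈ -0.0058599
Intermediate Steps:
m = 3/2 (m = 4*(1/4) - 2*(-1/4) = 1 + 1/2 = 3/2 ≈ 1.5000)
F(Z, S) = 10 - 3*S (F(Z, S) = -2*(3*S/2 - 5) = -2*(-5 + 3*S/2) = 10 - 3*S)
N/(-3402 + F(40, 7)) = 20/(-3402 + (10 - 3*7)) = 20/(-3402 + (10 - 21)) = 20/(-3402 - 11) = 20/(-3413) = -1/3413*20 = -20/3413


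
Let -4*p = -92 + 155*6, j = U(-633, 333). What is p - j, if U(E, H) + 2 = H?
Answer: -1081/2 ≈ -540.50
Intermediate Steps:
U(E, H) = -2 + H
j = 331 (j = -2 + 333 = 331)
p = -419/2 (p = -(-92 + 155*6)/4 = -(-92 + 930)/4 = -1/4*838 = -419/2 ≈ -209.50)
p - j = -419/2 - 1*331 = -419/2 - 331 = -1081/2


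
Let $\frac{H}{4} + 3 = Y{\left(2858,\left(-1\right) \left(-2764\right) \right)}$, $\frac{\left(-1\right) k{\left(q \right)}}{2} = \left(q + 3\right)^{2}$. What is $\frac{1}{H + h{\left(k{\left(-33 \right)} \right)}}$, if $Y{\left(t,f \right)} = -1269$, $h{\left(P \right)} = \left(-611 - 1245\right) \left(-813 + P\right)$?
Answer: $\frac{1}{4844640} \approx 2.0641 \cdot 10^{-7}$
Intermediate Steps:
$k{\left(q \right)} = - 2 \left(3 + q\right)^{2}$ ($k{\left(q \right)} = - 2 \left(q + 3\right)^{2} = - 2 \left(3 + q\right)^{2}$)
$h{\left(P \right)} = 1508928 - 1856 P$ ($h{\left(P \right)} = - 1856 \left(-813 + P\right) = 1508928 - 1856 P$)
$H = -5088$ ($H = -12 + 4 \left(-1269\right) = -12 - 5076 = -5088$)
$\frac{1}{H + h{\left(k{\left(-33 \right)} \right)}} = \frac{1}{-5088 - \left(-1508928 + 1856 \left(- 2 \left(3 - 33\right)^{2}\right)\right)} = \frac{1}{-5088 - \left(-1508928 + 1856 \left(- 2 \left(-30\right)^{2}\right)\right)} = \frac{1}{-5088 - \left(-1508928 + 1856 \left(\left(-2\right) 900\right)\right)} = \frac{1}{-5088 + \left(1508928 - -3340800\right)} = \frac{1}{-5088 + \left(1508928 + 3340800\right)} = \frac{1}{-5088 + 4849728} = \frac{1}{4844640}$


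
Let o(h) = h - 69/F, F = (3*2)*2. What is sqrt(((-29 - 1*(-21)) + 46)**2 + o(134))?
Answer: sqrt(6289)/2 ≈ 39.652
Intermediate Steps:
F = 12 (F = 6*2 = 12)
o(h) = -23/4 + h (o(h) = h - 69/12 = h - 69*1/12 = h - 23/4 = -23/4 + h)
sqrt(((-29 - 1*(-21)) + 46)**2 + o(134)) = sqrt(((-29 - 1*(-21)) + 46)**2 + (-23/4 + 134)) = sqrt(((-29 + 21) + 46)**2 + 513/4) = sqrt((-8 + 46)**2 + 513/4) = sqrt(38**2 + 513/4) = sqrt(1444 + 513/4) = sqrt(6289/4) = sqrt(6289)/2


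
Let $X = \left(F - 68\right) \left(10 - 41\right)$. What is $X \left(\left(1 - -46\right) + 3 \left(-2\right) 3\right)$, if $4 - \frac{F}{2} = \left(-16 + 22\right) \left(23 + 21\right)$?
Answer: $528612$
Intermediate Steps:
$F = -520$ ($F = 8 - 2 \left(-16 + 22\right) \left(23 + 21\right) = 8 - 2 \cdot 6 \cdot 44 = 8 - 528 = -520$)
$X = 18228$ ($X = \left(-520 - 68\right) \left(10 - 41\right) = \left(-588\right) \left(-31\right) = 18228$)
$X \left(\left(1 - -46\right) + 3 \left(-2\right) 3\right) = 18228 \left(\left(1 - -46\right) + 3 \left(-2\right) 3\right) = 18228 \left(\left(1 + 46\right) - 18\right) = 18228 \left(47 - 18\right) = 18228 \cdot 29 = 528612$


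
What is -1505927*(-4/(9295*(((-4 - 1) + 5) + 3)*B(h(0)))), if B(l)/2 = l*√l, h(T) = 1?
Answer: 3011854/27885 ≈ 108.01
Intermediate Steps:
B(l) = 2*l^(3/2) (B(l) = 2*(l*√l) = 2*l^(3/2))
-1505927*(-4/(9295*(((-4 - 1) + 5) + 3)*B(h(0)))) = -1505927*(-2/(9295*(((-4 - 1) + 5) + 3))) = -1505927*(-2/(9295*((-5 + 5) + 3))) = -1505927*(-2/(9295*(0 + 3))) = -1505927/((55*(2*3)/4)*(-169)) = -1505927/(((55/4)*6)*(-169)) = -1505927/((165/2)*(-169)) = -1505927/(-27885/2) = -1505927*(-2/27885) = 3011854/27885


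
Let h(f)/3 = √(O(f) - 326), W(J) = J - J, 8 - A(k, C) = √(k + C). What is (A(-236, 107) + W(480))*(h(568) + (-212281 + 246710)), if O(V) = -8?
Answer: (8 - I*√129)*(34429 + 3*I*√334) ≈ 2.7605e+5 - 3.906e+5*I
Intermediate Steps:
A(k, C) = 8 - √(C + k) (A(k, C) = 8 - √(k + C) = 8 - √(C + k))
W(J) = 0
h(f) = 3*I*√334 (h(f) = 3*√(-8 - 326) = 3*√(-334) = 3*(I*√334) = 3*I*√334)
(A(-236, 107) + W(480))*(h(568) + (-212281 + 246710)) = ((8 - √(107 - 236)) + 0)*(3*I*√334 + (-212281 + 246710)) = ((8 - √(-129)) + 0)*(3*I*√334 + 34429) = ((8 - I*√129) + 0)*(34429 + 3*I*√334) = (8 - I*√129)*(34429 + 3*I*√334)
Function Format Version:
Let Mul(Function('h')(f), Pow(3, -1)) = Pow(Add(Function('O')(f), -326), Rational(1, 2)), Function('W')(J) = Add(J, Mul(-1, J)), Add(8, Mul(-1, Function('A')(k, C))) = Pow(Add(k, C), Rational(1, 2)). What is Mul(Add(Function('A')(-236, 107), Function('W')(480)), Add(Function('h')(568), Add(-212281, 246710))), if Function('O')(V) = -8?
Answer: Mul(Add(8, Mul(-1, I, Pow(129, Rational(1, 2)))), Add(34429, Mul(3, I, Pow(334, Rational(1, 2))))) ≈ Add(2.7605e+5, Mul(-3.9060e+5, I))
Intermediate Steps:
Function('A')(k, C) = Add(8, Mul(-1, Pow(Add(C, k), Rational(1, 2)))) (Function('A')(k, C) = Add(8, Mul(-1, Pow(Add(k, C), Rational(1, 2)))) = Add(8, Mul(-1, Pow(Add(C, k), Rational(1, 2)))))
Function('W')(J) = 0
Function('h')(f) = Mul(3, I, Pow(334, Rational(1, 2))) (Function('h')(f) = Mul(3, Pow(Add(-8, -326), Rational(1, 2))) = Mul(3, Pow(-334, Rational(1, 2))) = Mul(3, Mul(I, Pow(334, Rational(1, 2)))) = Mul(3, I, Pow(334, Rational(1, 2))))
Mul(Add(Function('A')(-236, 107), Function('W')(480)), Add(Function('h')(568), Add(-212281, 246710))) = Mul(Add(Add(8, Mul(-1, Pow(Add(107, -236), Rational(1, 2)))), 0), Add(Mul(3, I, Pow(334, Rational(1, 2))), Add(-212281, 246710))) = Mul(Add(Add(8, Mul(-1, Pow(-129, Rational(1, 2)))), 0), Add(Mul(3, I, Pow(334, Rational(1, 2))), 34429)) = Mul(Add(Add(8, Mul(-1, Mul(I, Pow(129, Rational(1, 2))))), 0), Add(34429, Mul(3, I, Pow(334, Rational(1, 2))))) = Mul(Add(Add(8, Mul(-1, I, Pow(129, Rational(1, 2)))), 0), Add(34429, Mul(3, I, Pow(334, Rational(1, 2))))) = Mul(Add(8, Mul(-1, I, Pow(129, Rational(1, 2)))), Add(34429, Mul(3, I, Pow(334, Rational(1, 2)))))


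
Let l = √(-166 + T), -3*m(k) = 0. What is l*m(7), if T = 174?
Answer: 0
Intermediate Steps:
m(k) = 0 (m(k) = -⅓*0 = 0)
l = 2*√2 (l = √(-166 + 174) = √8 = 2*√2 ≈ 2.8284)
l*m(7) = (2*√2)*0 = 0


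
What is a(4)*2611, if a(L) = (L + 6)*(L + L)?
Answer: 208880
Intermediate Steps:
a(L) = 2*L*(6 + L) (a(L) = (6 + L)*(2*L) = 2*L*(6 + L))
a(4)*2611 = (2*4*(6 + 4))*2611 = (2*4*10)*2611 = 80*2611 = 208880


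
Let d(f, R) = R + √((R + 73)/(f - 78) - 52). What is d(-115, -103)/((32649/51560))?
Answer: -5310680/32649 + 51560*I*√1931158/6301257 ≈ -162.66 + 11.371*I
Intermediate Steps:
d(f, R) = R + √(-52 + (73 + R)/(-78 + f)) (d(f, R) = R + √((73 + R)/(-78 + f) - 52) = R + √(-52 + (73 + R)/(-78 + f)))
d(-115, -103)/((32649/51560)) = (-103 + √((4129 - 103 - 52*(-115))/(-78 - 115)))/((32649/51560)) = (-103 + √((4129 - 103 + 5980)/(-193)))/((32649*(1/51560))) = (-103 + √(-1/193*10006))/(32649/51560) = (-103 + √(-10006/193))*(51560/32649) = (-103 + I*√1931158/193)*(51560/32649) = -5310680/32649 + 51560*I*√1931158/6301257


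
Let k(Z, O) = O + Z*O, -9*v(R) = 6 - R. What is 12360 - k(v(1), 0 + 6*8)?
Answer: 37016/3 ≈ 12339.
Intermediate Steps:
v(R) = -⅔ + R/9 (v(R) = -(6 - R)/9 = -⅔ + R/9)
k(Z, O) = O + O*Z
12360 - k(v(1), 0 + 6*8) = 12360 - (0 + 6*8)*(1 + (-⅔ + (⅑)*1)) = 12360 - (0 + 48)*(1 + (-⅔ + ⅑)) = 12360 - 48*(1 - 5/9) = 12360 - 48*4/9 = 12360 - 1*64/3 = 12360 - 64/3 = 37016/3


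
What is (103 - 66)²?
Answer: 1369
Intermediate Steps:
(103 - 66)² = 37² = 1369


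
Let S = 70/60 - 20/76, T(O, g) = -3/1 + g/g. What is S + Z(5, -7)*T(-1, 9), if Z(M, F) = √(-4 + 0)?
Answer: 103/114 - 4*I ≈ 0.90351 - 4.0*I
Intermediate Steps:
T(O, g) = -2 (T(O, g) = -3*1 + 1 = -3 + 1 = -2)
Z(M, F) = 2*I (Z(M, F) = √(-4) = 2*I)
S = 103/114 (S = 70*(1/60) - 20*1/76 = 7/6 - 5/19 = 103/114 ≈ 0.90351)
S + Z(5, -7)*T(-1, 9) = 103/114 + (2*I)*(-2) = 103/114 - 4*I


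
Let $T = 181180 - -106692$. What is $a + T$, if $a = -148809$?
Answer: $139063$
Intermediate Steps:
$T = 287872$ ($T = 181180 + 106692 = 287872$)
$a + T = -148809 + 287872 = 139063$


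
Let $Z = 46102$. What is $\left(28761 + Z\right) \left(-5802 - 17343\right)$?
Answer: $-1732704135$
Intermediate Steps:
$\left(28761 + Z\right) \left(-5802 - 17343\right) = \left(28761 + 46102\right) \left(-5802 - 17343\right) = 74863 \left(-23145\right) = -1732704135$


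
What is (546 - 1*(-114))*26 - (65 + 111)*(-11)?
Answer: 19096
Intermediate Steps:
(546 - 1*(-114))*26 - (65 + 111)*(-11) = (546 + 114)*26 - 176*(-11) = 660*26 - 1*(-1936) = 17160 + 1936 = 19096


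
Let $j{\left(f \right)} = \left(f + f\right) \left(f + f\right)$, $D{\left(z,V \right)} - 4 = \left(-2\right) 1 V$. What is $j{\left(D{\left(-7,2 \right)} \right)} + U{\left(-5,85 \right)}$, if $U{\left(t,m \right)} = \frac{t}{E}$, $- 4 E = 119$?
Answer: $\frac{20}{119} \approx 0.16807$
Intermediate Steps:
$E = - \frac{119}{4}$ ($E = \left(- \frac{1}{4}\right) 119 = - \frac{119}{4} \approx -29.75$)
$U{\left(t,m \right)} = - \frac{4 t}{119}$ ($U{\left(t,m \right)} = \frac{t}{- \frac{119}{4}} = t \left(- \frac{4}{119}\right) = - \frac{4 t}{119}$)
$D{\left(z,V \right)} = 4 - 2 V$ ($D{\left(z,V \right)} = 4 + \left(-2\right) 1 V = 4 - 2 V$)
$j{\left(f \right)} = 4 f^{2}$ ($j{\left(f \right)} = 2 f 2 f = 4 f^{2}$)
$j{\left(D{\left(-7,2 \right)} \right)} + U{\left(-5,85 \right)} = 4 \left(4 - 4\right)^{2} - - \frac{20}{119} = 4 \left(4 - 4\right)^{2} + \frac{20}{119} = 4 \cdot 0^{2} + \frac{20}{119} = 4 \cdot 0 + \frac{20}{119} = 0 + \frac{20}{119} = \frac{20}{119}$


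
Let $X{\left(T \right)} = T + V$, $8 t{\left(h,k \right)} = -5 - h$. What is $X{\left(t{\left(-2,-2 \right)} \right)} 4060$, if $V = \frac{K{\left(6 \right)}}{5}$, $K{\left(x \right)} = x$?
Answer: $\frac{6699}{2} \approx 3349.5$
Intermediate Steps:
$t{\left(h,k \right)} = - \frac{5}{8} - \frac{h}{8}$ ($t{\left(h,k \right)} = \frac{-5 - h}{8} = - \frac{5}{8} - \frac{h}{8}$)
$V = \frac{6}{5} \approx 1.2$
$X{\left(T \right)} = \frac{6}{5} + T$ ($X{\left(T \right)} = T + \frac{6}{5} = \frac{6}{5} + T$)
$X{\left(t{\left(-2,-2 \right)} \right)} 4060 = \left(\frac{6}{5} - \frac{3}{8}\right) 4060 = \frac{33}{40} \cdot 4060 = \frac{6699}{2}$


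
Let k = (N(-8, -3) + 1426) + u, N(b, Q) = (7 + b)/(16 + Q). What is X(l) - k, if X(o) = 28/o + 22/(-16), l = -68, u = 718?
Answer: -3793615/1768 ≈ -2145.7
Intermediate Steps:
X(o) = -11/8 + 28/o (X(o) = 28/o + 22*(-1/16) = 28/o - 11/8 = -11/8 + 28/o)
N(b, Q) = (7 + b)/(16 + Q)
k = 27871/13 (k = ((7 - 8)/(16 - 3) + 1426) + 718 = (-1/13 + 1426) + 718 = 18537/13 + 718 = 27871/13 ≈ 2143.9)
X(l) - k = (-11/8 + 28/(-68)) - 1*27871/13 = (-11/8 + 28*(-1/68)) - 27871/13 = (-11/8 - 7/17) - 27871/13 = -243/136 - 27871/13 = -3793615/1768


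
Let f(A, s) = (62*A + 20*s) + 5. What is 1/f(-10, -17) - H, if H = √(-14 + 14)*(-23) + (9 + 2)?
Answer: -10506/955 ≈ -11.001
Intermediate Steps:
f(A, s) = 5 + 20*s + 62*A (f(A, s) = (20*s + 62*A) + 5 = 5 + 20*s + 62*A)
H = 11 (H = √0*(-23) + 11 = 0*(-23) + 11 = 0 + 11 = 11)
1/f(-10, -17) - H = 1/(5 + 20*(-17) + 62*(-10)) - 1*11 = 1/(5 - 340 - 620) - 11 = 1/(-955) - 11 = -1/955 - 11 = -10506/955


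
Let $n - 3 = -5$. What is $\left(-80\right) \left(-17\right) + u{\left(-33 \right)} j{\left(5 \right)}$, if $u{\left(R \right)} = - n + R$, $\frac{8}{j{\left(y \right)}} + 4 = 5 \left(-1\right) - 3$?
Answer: $\frac{4142}{3} \approx 1380.7$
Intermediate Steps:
$n = -2$ ($n = 3 - 5 = -2$)
$j{\left(y \right)} = - \frac{2}{3}$ ($j{\left(y \right)} = \frac{8}{-4 + \left(5 \left(-1\right) - 3\right)} = \frac{8}{-4 - 8} = \frac{8}{-12} = 8 \left(- \frac{1}{12}\right) = - \frac{2}{3}$)
$u{\left(R \right)} = 2 + R$ ($u{\left(R \right)} = \left(-1\right) \left(-2\right) + R = 2 + R$)
$\left(-80\right) \left(-17\right) + u{\left(-33 \right)} j{\left(5 \right)} = \left(-80\right) \left(-17\right) + \left(2 - 33\right) \left(- \frac{2}{3}\right) = 1360 - - \frac{62}{3} = 1360 + \frac{62}{3} = \frac{4142}{3}$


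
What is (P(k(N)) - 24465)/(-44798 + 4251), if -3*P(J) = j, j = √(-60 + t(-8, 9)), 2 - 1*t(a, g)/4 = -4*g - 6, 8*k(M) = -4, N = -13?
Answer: 24465/40547 + 2*√29/121641 ≈ 0.60346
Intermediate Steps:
k(M) = -½ (k(M) = (⅛)*(-4) = -½)
t(a, g) = 32 + 16*g (t(a, g) = 8 - 4*(-4*g - 6) = 8 - 4*(-6 - 4*g) = 8 + (24 + 16*g) = 32 + 16*g)
j = 2*√29 (j = √(-60 + (32 + 16*9)) = √(-60 + (32 + 144)) = √(-60 + 176) = √116 = 2*√29 ≈ 10.770)
P(J) = -2*√29/3
(P(k(N)) - 24465)/(-44798 + 4251) = (-2*√29/3 - 24465)/(-44798 + 4251) = (-24465 - 2*√29/3)/(-40547) = (-24465 - 2*√29/3)*(-1/40547) = 24465/40547 + 2*√29/121641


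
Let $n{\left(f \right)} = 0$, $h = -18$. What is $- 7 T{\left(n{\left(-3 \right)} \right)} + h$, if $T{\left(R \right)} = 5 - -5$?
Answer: $-88$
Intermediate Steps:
$T{\left(R \right)} = 10$ ($T{\left(R \right)} = 5 + 5 = 10$)
$- 7 T{\left(n{\left(-3 \right)} \right)} + h = \left(-7\right) 10 - 18 = -70 - 18 = -88$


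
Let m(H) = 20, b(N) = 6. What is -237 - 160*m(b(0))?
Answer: -3437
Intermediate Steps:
-237 - 160*m(b(0)) = -237 - 160*20 = -237 - 3200 = -3437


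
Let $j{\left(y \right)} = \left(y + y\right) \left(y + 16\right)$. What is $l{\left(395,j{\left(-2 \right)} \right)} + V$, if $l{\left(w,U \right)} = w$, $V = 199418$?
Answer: $199813$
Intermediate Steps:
$j{\left(y \right)} = 2 y \left(16 + y\right)$
$l{\left(395,j{\left(-2 \right)} \right)} + V = 395 + 199418 = 199813$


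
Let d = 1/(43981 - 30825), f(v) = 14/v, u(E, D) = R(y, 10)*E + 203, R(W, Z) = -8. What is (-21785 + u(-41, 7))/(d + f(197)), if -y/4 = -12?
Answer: -55084671928/184381 ≈ -2.9875e+5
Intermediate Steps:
y = 48 (y = -4*(-12) = 48)
u(E, D) = 203 - 8*E (u(E, D) = -8*E + 203 = 203 - 8*E)
d = 1/13156 ≈ 7.6011e-5
(-21785 + u(-41, 7))/(d + f(197)) = (-21785 + (203 - 8*(-41)))/(1/13156 + 14/197) = (-21785 + (203 + 328))/(1/13156 + 14*(1/197)) = (-21785 + 531)/(1/13156 + 14/197) = -21254/184381/2591732 = -21254*2591732/184381 = -55084671928/184381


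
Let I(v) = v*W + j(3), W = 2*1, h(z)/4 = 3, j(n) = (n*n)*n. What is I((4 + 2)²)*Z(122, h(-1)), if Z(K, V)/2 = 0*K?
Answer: 0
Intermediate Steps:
j(n) = n³ (j(n) = n²*n = n³)
h(z) = 12 (h(z) = 4*3 = 12)
W = 2
Z(K, V) = 0 (Z(K, V) = 2*(0*K) = 2*0 = 0)
I(v) = 27 + 2*v (I(v) = v*2 + 3³ = 2*v + 27 = 27 + 2*v)
I((4 + 2)²)*Z(122, h(-1)) = (27 + 2*(4 + 2)²)*0 = (27 + 2*6²)*0 = (27 + 2*36)*0 = (27 + 72)*0 = 99*0 = 0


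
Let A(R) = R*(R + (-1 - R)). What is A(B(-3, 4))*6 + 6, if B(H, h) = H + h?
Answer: 0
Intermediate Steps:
A(R) = -R (A(R) = R*(-1) = -R)
A(B(-3, 4))*6 + 6 = -(-3 + 4)*6 + 6 = -1*1*6 + 6 = -1*6 + 6 = -6 + 6 = 0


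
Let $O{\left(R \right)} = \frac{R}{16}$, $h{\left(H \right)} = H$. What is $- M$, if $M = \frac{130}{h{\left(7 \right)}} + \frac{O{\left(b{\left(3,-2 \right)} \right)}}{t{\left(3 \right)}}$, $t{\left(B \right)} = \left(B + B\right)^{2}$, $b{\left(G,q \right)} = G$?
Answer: $- \frac{24967}{1344} \approx -18.577$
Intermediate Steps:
$O{\left(R \right)} = \frac{R}{16}$ ($O{\left(R \right)} = R \frac{1}{16} = \frac{R}{16}$)
$t{\left(B \right)} = 4 B^{2}$ ($t{\left(B \right)} = \left(2 B\right)^{2} = 4 B^{2}$)
$M = \frac{24967}{1344}$ ($M = \frac{130}{7} + \frac{\frac{1}{16} \cdot 3}{4 \cdot 3^{2}} = 130 \cdot \frac{1}{7} + \frac{3}{16 \cdot 4 \cdot 9} = \frac{130}{7} + \frac{3}{16 \cdot 36} = \frac{130}{7} + \frac{3}{16} \cdot \frac{1}{36} = \frac{130}{7} + \frac{1}{192} = \frac{24967}{1344} \approx 18.577$)
$- M = \left(-1\right) \frac{24967}{1344} = - \frac{24967}{1344}$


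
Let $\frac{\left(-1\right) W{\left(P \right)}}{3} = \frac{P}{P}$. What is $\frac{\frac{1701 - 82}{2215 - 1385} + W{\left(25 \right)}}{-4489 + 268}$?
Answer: $\frac{13}{52290} \approx 0.00024861$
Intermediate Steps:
$W{\left(P \right)} = -3$ ($W{\left(P \right)} = - 3 \frac{P}{P} = \left(-3\right) 1 = -3$)
$\frac{\frac{1701 - 82}{2215 - 1385} + W{\left(25 \right)}}{-4489 + 268} = \frac{\frac{1701 - 82}{2215 - 1385} - 3}{-4489 + 268} = \frac{\frac{1619}{830} - 3}{-4221} = \left(1619 \cdot \frac{1}{830} - 3\right) \left(- \frac{1}{4221}\right) = \left(\frac{1619}{830} - 3\right) \left(- \frac{1}{4221}\right) = \left(- \frac{871}{830}\right) \left(- \frac{1}{4221}\right) = \frac{13}{52290}$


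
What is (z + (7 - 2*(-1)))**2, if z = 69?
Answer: 6084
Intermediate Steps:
(z + (7 - 2*(-1)))**2 = (69 + (7 - 2*(-1)))**2 = (69 + (7 + 2))**2 = (69 + 9)**2 = 78**2 = 6084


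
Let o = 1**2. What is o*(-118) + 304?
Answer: 186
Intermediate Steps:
o = 1
o*(-118) + 304 = 1*(-118) + 304 = -118 + 304 = 186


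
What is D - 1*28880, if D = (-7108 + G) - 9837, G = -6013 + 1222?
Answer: -50616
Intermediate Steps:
G = -4791
D = -21736 (D = (-7108 - 4791) - 9837 = -11899 - 9837 = -21736)
D - 1*28880 = -21736 - 1*28880 = -21736 - 28880 = -50616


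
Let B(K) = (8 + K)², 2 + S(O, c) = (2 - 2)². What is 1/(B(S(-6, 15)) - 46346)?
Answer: -1/46310 ≈ -2.1594e-5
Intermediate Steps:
S(O, c) = -2 (S(O, c) = -2 + (2 - 2)² = -2 + 0² = -2 + 0 = -2)
1/(B(S(-6, 15)) - 46346) = 1/((8 - 2)² - 46346) = 1/(6² - 46346) = 1/(36 - 46346) = 1/(-46310) = -1/46310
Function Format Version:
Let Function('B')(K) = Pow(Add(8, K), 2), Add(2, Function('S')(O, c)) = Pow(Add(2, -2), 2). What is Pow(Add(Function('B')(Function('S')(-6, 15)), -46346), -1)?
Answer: Rational(-1, 46310) ≈ -2.1594e-5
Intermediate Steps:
Function('S')(O, c) = -2 (Function('S')(O, c) = Add(-2, Pow(Add(2, -2), 2)) = Add(-2, Pow(0, 2)) = Add(-2, 0) = -2)
Pow(Add(Function('B')(Function('S')(-6, 15)), -46346), -1) = Pow(Add(Pow(Add(8, -2), 2), -46346), -1) = Pow(Add(Pow(6, 2), -46346), -1) = Pow(Add(36, -46346), -1) = Pow(-46310, -1) = Rational(-1, 46310)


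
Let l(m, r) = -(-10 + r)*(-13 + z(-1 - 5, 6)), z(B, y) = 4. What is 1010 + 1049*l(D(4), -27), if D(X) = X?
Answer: -348307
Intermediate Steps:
l(m, r) = -90 + 9*r (l(m, r) = -(-10 + r)*(-13 + 4) = -(-10 + r)*(-9) = -(90 - 9*r) = -90 + 9*r)
1010 + 1049*l(D(4), -27) = 1010 + 1049*(-90 + 9*(-27)) = 1010 + 1049*(-90 - 243) = 1010 + 1049*(-333) = 1010 - 349317 = -348307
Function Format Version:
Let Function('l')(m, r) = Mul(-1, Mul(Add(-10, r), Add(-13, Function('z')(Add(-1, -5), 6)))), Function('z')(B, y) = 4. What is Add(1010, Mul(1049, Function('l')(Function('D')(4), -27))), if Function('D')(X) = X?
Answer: -348307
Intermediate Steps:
Function('l')(m, r) = Add(-90, Mul(9, r)) (Function('l')(m, r) = Mul(-1, Mul(Add(-10, r), Add(-13, 4))) = Mul(-1, Mul(Add(-10, r), -9)) = Mul(-1, Add(90, Mul(-9, r))) = Add(-90, Mul(9, r)))
Add(1010, Mul(1049, Function('l')(Function('D')(4), -27))) = Add(1010, Mul(1049, Add(-90, Mul(9, -27)))) = Add(1010, Mul(1049, Add(-90, -243))) = Add(1010, Mul(1049, -333)) = Add(1010, -349317) = -348307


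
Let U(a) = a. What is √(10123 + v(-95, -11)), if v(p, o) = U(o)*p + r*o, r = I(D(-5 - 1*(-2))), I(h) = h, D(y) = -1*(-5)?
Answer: √11113 ≈ 105.42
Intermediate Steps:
D(y) = 5
r = 5
v(p, o) = 5*o + o*p (v(p, o) = o*p + 5*o = 5*o + o*p)
√(10123 + v(-95, -11)) = √(10123 - 11*(5 - 95)) = √(10123 - 11*(-90)) = √(10123 + 990) = √11113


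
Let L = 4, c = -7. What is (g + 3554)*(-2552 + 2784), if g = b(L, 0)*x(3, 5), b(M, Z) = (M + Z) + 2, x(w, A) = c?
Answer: 814784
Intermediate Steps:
x(w, A) = -7
b(M, Z) = 2 + M + Z
g = -42 (g = (2 + 4 + 0)*(-7) = 6*(-7) = -42)
(g + 3554)*(-2552 + 2784) = (-42 + 3554)*(-2552 + 2784) = 3512*232 = 814784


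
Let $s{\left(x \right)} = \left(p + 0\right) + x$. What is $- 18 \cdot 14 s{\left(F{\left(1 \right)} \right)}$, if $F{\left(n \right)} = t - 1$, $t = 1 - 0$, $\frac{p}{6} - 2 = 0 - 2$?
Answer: $0$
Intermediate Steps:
$p = 0$ ($p = 12 + 6 \left(0 - 2\right) = 12 + 6 \left(-2\right) = 12 - 12 = 0$)
$t = 1$ ($t = 1 + 0 = 1$)
$F{\left(n \right)} = 0$ ($F{\left(n \right)} = 1 - 1 = 0$)
$s{\left(x \right)} = x$ ($s{\left(x \right)} = \left(0 + 0\right) + x = 0 + x = x$)
$- 18 \cdot 14 s{\left(F{\left(1 \right)} \right)} = - 18 \cdot 14 \cdot 0 = \left(-18\right) 0 = 0$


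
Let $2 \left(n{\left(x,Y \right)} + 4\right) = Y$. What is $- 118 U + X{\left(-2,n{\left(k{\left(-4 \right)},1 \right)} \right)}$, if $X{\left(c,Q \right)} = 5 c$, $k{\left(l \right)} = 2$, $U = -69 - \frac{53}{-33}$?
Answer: $\frac{262102}{33} \approx 7942.5$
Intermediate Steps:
$U = - \frac{2224}{33}$ ($U = -69 - - \frac{53}{33} = -69 + \frac{53}{33} = - \frac{2224}{33} \approx -67.394$)
$n{\left(x,Y \right)} = -4 + \frac{Y}{2}$
$- 118 U + X{\left(-2,n{\left(k{\left(-4 \right)},1 \right)} \right)} = \left(-118\right) \left(- \frac{2224}{33}\right) + 5 \left(-2\right) = \frac{262432}{33} - 10 = \frac{262102}{33}$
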